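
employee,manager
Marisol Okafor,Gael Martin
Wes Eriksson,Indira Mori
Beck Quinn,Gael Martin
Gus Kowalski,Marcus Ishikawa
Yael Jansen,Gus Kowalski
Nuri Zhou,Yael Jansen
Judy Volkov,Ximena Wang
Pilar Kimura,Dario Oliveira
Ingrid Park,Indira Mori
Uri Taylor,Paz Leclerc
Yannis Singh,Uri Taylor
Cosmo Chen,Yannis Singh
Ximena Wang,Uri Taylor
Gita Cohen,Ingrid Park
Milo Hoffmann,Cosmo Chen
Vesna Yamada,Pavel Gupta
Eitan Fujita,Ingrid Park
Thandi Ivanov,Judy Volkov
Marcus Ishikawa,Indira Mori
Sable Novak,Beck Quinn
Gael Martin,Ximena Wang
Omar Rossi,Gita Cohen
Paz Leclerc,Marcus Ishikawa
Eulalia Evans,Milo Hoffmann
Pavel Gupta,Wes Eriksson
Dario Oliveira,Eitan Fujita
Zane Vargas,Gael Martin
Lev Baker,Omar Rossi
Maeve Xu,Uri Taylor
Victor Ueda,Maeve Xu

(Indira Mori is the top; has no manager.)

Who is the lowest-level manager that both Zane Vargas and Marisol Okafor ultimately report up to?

Zane Vargas's chain of managers is Gael Martin, Ximena Wang, Uri Taylor, Paz Leclerc, Marcus Ishikawa, Indira Mori. Marisol Okafor's chain of managers is Gael Martin, Ximena Wang, Uri Taylor, Paz Leclerc, Marcus Ishikawa, Indira Mori. The first manager that appears in both chains is Gael Martin.

Gael Martin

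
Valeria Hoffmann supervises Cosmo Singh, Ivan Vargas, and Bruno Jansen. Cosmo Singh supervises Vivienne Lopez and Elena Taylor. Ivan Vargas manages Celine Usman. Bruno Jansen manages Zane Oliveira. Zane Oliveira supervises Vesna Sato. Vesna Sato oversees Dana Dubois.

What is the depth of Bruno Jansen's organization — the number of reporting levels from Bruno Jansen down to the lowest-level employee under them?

The longest chain under Bruno Jansen runs Bruno Jansen → Zane Oliveira → Vesna Sato → Dana Dubois, which is 3 levels below Bruno Jansen.

3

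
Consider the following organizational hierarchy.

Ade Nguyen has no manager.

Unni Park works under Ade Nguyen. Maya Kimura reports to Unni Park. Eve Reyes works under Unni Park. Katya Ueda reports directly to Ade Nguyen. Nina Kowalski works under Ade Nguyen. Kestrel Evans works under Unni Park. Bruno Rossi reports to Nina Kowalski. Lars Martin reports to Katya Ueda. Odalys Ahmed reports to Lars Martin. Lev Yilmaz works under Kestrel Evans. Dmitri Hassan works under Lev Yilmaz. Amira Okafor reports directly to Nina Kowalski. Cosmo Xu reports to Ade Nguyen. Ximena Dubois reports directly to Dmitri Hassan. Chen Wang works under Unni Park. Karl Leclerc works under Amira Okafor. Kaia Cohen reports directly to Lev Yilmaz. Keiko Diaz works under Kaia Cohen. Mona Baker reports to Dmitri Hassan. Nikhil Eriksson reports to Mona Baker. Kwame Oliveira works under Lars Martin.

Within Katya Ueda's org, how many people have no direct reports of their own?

2

The people in Katya Ueda's organization with no one reporting to them are Kwame Oliveira, Odalys Ahmed. That is 2.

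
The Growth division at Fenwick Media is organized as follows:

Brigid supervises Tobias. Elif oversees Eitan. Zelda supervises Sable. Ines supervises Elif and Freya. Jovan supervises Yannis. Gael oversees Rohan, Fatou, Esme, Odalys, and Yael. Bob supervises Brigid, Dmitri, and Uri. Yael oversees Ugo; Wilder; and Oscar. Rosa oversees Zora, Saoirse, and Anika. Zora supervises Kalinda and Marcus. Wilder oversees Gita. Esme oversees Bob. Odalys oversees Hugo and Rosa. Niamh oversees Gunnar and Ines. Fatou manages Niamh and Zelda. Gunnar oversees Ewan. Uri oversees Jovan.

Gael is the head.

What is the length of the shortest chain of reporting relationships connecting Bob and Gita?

Bob is 2 levels below Gael, and Gita is 3 levels below Gael (their lowest common manager). The shortest path runs up from Bob to Gael and back down to Gita: 2 + 3 = 5 links.

5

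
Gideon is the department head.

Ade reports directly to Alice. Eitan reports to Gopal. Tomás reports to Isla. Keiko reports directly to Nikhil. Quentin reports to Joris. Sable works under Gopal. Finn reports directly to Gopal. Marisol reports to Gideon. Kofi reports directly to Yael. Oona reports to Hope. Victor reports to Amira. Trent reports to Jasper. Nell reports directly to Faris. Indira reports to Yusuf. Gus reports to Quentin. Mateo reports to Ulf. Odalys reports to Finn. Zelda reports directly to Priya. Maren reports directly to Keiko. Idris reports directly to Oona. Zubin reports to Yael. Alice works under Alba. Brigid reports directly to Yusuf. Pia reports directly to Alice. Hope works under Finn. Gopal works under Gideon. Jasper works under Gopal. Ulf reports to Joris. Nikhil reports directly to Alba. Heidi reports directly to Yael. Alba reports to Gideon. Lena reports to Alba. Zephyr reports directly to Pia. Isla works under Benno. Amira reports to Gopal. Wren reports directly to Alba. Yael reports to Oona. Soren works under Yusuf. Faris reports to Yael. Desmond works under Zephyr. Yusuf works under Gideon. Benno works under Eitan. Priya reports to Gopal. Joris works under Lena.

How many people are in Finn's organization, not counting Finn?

10

Finn directly manages Hope, Odalys. Under Hope: Oona, Idris, Yael, Zubin, Heidi, Kofi, Faris, Nell (8). Odalys has no reports. So Finn's organization is 2 direct reports plus everyone under them: 9 + 1 = 10.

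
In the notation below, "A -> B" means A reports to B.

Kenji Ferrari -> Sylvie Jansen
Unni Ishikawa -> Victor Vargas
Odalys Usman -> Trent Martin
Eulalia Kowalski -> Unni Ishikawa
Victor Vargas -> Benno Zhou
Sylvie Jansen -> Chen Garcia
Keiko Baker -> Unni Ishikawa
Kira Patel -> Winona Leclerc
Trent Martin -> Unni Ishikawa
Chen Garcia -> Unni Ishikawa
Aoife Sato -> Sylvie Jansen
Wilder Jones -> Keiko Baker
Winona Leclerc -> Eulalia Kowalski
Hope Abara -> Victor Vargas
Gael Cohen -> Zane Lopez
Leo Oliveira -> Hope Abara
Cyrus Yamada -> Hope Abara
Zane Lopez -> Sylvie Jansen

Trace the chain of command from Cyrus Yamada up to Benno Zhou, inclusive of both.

Cyrus Yamada -> Hope Abara -> Victor Vargas -> Benno Zhou

Cyrus Yamada reports to Hope Abara. Hope Abara reports to Victor Vargas. Victor Vargas reports to Benno Zhou. Benno Zhou is at the top.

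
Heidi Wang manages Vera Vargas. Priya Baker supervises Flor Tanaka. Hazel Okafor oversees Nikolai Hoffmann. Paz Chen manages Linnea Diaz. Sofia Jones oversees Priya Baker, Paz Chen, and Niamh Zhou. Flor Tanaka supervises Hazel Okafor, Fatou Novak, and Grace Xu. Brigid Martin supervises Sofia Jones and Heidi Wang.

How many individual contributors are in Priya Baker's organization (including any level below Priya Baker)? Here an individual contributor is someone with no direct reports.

3

The people in Priya Baker's organization with no one reporting to them are Grace Xu, Fatou Novak, Nikolai Hoffmann. That is 3.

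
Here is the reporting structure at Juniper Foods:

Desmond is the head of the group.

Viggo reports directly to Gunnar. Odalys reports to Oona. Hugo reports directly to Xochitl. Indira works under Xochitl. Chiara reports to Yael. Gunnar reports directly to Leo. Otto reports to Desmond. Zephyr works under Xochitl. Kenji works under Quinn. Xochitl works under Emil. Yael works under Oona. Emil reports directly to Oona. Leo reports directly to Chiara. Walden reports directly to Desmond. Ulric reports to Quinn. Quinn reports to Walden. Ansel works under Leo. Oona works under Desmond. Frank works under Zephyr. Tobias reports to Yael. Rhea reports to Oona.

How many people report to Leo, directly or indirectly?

Leo directly manages Gunnar, Ansel. Under Gunnar: Viggo (1). Ansel has no reports. So Leo's organization is 2 direct reports plus everyone under them: 2 + 1 = 3.

3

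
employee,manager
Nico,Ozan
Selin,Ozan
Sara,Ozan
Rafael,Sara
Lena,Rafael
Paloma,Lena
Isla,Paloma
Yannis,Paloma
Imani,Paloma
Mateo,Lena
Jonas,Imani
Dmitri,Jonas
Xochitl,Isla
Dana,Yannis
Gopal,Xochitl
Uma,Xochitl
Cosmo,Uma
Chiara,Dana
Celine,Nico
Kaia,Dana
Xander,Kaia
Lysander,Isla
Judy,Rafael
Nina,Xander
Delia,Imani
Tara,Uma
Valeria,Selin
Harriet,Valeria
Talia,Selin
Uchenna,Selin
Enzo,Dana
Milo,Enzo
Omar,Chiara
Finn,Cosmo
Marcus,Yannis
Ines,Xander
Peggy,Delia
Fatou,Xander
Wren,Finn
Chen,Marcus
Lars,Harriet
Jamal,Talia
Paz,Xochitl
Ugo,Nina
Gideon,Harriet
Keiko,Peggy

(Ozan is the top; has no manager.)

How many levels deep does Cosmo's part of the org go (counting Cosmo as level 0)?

2

The longest chain under Cosmo runs Cosmo → Finn → Wren, which is 2 levels below Cosmo.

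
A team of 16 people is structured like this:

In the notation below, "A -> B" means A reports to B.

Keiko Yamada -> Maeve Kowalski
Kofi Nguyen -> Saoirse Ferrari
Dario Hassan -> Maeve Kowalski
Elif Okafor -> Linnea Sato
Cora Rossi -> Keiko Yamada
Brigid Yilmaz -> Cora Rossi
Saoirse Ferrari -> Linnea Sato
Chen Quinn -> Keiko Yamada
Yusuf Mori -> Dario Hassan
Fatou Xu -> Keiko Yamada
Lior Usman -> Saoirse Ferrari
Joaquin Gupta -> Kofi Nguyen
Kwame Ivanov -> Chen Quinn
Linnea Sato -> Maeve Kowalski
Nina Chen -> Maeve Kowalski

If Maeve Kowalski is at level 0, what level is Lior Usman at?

Chain from Lior Usman up to Maeve Kowalski: Lior Usman → Saoirse Ferrari → Linnea Sato → Maeve Kowalski. That is 3 steps up, so Lior Usman is 3 levels below Maeve Kowalski.

3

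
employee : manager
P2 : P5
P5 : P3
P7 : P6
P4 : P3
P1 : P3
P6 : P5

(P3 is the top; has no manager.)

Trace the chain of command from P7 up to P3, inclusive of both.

P7 -> P6 -> P5 -> P3

P7 reports to P6. P6 reports to P5. P5 reports to P3. P3 is at the top.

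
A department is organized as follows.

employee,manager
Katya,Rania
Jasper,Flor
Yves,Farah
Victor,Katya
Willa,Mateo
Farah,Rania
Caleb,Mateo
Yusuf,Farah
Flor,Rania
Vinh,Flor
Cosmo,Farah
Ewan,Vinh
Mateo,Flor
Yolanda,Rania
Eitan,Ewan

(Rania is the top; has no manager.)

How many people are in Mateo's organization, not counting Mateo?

Mateo directly manages Willa, Caleb. Willa has no reports. Caleb has no reports. So Mateo's organization is 2 direct reports plus everyone under them: 1 + 1 = 2.

2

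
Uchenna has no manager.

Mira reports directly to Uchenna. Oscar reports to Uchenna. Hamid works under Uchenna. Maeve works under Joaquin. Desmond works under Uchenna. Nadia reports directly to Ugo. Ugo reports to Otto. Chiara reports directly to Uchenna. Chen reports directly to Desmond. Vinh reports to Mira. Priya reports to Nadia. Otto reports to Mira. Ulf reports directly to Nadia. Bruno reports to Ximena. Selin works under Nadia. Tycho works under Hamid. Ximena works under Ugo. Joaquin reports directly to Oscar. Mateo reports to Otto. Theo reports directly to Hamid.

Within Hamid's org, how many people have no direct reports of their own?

The people in Hamid's organization with no one reporting to them are Tycho, Theo. That is 2.

2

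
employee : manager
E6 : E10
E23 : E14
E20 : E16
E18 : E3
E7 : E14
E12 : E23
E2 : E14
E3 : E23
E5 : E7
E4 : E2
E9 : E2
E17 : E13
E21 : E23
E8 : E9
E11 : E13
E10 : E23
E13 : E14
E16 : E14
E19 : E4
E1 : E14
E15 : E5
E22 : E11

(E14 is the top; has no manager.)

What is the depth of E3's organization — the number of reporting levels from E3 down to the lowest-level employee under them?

The longest chain under E3 runs E3 → E18, which is 1 level below E3.

1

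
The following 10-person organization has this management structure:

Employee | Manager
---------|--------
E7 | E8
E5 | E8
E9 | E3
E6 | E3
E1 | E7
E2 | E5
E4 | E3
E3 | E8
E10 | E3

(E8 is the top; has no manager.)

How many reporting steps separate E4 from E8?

2

Chain from E4 up to E8: E4 → E3 → E8. That is 2 steps up, so E4 is 2 levels below E8.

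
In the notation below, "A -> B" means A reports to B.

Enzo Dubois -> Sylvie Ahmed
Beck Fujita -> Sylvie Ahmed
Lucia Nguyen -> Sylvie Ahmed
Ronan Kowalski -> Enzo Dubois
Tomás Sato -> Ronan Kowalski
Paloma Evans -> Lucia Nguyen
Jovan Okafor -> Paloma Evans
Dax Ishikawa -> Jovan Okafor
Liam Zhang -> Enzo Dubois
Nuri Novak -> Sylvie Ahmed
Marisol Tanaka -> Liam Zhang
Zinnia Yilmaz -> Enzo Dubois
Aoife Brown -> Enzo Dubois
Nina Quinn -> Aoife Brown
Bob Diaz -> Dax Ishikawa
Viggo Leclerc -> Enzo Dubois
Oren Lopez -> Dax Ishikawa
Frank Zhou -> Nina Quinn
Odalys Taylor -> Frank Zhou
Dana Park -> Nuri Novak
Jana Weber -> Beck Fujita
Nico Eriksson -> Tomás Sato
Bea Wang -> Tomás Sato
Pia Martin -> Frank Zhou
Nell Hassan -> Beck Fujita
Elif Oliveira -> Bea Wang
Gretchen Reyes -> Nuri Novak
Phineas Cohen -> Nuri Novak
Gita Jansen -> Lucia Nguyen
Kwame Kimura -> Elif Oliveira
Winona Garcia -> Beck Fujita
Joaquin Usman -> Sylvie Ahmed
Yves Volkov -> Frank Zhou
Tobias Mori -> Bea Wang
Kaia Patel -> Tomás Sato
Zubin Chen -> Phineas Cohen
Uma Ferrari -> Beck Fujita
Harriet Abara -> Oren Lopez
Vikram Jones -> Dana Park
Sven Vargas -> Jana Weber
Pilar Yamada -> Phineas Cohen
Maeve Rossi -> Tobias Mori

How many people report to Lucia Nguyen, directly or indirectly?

7

Lucia Nguyen directly manages Paloma Evans, Gita Jansen. Under Paloma Evans: Jovan Okafor, Dax Ishikawa, Oren Lopez, Harriet Abara, Bob Diaz (5). Gita Jansen has no reports. So Lucia Nguyen's organization is 2 direct reports plus everyone under them: 6 + 1 = 7.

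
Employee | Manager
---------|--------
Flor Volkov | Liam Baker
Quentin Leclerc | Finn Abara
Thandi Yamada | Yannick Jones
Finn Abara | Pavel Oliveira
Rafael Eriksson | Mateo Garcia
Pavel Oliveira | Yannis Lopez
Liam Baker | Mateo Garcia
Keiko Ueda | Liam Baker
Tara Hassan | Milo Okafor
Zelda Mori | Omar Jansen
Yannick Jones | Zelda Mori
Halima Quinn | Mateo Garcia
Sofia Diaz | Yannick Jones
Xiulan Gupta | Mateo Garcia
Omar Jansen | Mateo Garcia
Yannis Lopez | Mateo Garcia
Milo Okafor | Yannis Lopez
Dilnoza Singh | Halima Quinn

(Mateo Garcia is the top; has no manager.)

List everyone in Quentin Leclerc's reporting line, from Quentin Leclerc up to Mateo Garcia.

Quentin Leclerc -> Finn Abara -> Pavel Oliveira -> Yannis Lopez -> Mateo Garcia

Quentin Leclerc reports to Finn Abara. Finn Abara reports to Pavel Oliveira. Pavel Oliveira reports to Yannis Lopez. Yannis Lopez reports to Mateo Garcia. Mateo Garcia is at the top.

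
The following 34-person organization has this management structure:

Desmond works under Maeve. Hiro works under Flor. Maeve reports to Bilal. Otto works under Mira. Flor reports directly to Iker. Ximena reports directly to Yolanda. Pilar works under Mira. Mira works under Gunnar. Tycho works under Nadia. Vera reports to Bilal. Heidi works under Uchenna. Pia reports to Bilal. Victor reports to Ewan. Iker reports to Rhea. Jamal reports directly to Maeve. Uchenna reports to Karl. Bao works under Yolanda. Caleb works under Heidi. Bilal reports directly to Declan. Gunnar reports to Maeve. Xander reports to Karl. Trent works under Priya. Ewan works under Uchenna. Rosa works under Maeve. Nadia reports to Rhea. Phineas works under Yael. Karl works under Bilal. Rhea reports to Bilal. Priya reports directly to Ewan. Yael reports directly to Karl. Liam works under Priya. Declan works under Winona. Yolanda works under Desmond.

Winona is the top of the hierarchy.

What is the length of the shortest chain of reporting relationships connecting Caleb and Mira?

Caleb is 4 levels below Bilal, and Mira is 3 levels below Bilal (their lowest common manager). The shortest path runs up from Caleb to Bilal and back down to Mira: 4 + 3 = 7 links.

7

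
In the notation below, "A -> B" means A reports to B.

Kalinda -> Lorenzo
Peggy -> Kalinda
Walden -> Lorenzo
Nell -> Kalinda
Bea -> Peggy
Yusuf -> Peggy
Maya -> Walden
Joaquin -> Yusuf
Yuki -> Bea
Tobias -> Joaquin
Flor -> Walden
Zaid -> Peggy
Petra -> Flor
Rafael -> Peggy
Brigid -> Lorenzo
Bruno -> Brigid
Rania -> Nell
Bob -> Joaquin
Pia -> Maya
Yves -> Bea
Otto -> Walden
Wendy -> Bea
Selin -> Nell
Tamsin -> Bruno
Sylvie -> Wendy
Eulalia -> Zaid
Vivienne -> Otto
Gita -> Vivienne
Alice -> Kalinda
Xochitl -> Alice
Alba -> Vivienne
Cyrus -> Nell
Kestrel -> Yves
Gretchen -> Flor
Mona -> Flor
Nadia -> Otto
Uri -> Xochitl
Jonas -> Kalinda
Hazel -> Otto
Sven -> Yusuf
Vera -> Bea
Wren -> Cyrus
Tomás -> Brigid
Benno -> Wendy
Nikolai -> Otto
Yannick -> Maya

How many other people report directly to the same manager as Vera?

3

Vera reports to Bea. Bea's other direct reports are Yuki, Yves, Wendy — 3 peers.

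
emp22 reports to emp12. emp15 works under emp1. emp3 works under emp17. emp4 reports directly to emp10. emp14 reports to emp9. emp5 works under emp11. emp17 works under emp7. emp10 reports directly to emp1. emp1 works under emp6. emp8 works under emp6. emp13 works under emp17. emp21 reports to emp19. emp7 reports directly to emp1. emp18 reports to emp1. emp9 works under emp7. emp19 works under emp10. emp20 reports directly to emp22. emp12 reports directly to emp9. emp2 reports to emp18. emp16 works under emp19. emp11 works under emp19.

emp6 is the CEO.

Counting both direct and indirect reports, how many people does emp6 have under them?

emp6 directly manages emp1, emp8. Under emp1: emp15, emp18, emp2, emp10, emp4, emp19, emp16, emp11, emp5, emp21, emp7, emp17, emp13, emp3, emp9, emp14, emp12, emp22, emp20 (19). emp8 has no reports. So emp6's organization is 2 direct reports plus everyone under them: 20 + 1 = 21.

21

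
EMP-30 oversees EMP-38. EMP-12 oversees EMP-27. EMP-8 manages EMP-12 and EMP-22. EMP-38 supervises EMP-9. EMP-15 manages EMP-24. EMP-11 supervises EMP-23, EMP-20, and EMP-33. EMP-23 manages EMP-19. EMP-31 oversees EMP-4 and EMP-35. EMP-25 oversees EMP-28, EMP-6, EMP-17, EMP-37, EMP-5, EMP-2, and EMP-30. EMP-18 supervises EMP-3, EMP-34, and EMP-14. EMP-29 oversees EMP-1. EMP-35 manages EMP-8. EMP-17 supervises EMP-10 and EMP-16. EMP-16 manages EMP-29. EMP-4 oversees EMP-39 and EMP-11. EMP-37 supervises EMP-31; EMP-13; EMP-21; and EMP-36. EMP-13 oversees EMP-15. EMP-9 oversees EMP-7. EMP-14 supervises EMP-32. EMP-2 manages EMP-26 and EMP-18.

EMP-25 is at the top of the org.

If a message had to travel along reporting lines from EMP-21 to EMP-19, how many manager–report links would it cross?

EMP-21 is 1 level below EMP-37, and EMP-19 is 5 levels below EMP-37 (their lowest common manager). The shortest path runs up from EMP-21 to EMP-37 and back down to EMP-19: 1 + 5 = 6 links.

6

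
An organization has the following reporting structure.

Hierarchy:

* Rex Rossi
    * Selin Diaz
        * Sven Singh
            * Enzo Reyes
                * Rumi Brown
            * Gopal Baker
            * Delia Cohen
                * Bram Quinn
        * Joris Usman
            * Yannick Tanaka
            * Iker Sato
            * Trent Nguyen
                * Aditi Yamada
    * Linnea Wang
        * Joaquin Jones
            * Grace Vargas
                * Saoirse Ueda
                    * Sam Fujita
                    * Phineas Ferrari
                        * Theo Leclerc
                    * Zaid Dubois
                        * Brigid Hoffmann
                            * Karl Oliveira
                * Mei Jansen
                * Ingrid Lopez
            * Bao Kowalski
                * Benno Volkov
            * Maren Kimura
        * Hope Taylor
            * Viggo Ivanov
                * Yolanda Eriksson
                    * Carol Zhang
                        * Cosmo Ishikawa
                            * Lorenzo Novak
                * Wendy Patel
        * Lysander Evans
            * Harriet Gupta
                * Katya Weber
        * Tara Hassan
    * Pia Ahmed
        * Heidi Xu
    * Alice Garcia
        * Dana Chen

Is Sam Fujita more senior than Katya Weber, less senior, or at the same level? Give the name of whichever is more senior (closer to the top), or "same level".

Katya Weber

Sam Fujita is 5 levels below Rex Rossi; Katya Weber is 4. Katya Weber is higher.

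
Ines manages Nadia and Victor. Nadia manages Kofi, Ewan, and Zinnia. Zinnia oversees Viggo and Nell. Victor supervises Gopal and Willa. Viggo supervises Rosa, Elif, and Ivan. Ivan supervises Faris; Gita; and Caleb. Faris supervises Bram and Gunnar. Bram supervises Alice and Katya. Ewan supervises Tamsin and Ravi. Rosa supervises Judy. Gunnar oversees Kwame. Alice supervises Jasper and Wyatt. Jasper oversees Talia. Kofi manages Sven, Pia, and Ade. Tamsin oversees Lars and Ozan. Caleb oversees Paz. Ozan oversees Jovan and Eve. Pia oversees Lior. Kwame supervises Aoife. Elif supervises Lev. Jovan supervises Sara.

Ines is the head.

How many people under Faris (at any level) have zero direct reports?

4

The people in Faris's organization with no one reporting to them are Aoife, Katya, Wyatt, Talia. That is 4.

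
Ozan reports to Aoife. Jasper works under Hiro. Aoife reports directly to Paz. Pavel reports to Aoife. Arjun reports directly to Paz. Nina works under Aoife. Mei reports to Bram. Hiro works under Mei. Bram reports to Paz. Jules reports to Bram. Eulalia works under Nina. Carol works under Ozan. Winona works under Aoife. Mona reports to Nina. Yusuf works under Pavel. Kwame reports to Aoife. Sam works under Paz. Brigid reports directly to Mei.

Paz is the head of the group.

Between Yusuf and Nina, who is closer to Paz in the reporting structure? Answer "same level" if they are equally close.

Nina

Yusuf is 3 levels below Paz; Nina is 2. Nina is higher.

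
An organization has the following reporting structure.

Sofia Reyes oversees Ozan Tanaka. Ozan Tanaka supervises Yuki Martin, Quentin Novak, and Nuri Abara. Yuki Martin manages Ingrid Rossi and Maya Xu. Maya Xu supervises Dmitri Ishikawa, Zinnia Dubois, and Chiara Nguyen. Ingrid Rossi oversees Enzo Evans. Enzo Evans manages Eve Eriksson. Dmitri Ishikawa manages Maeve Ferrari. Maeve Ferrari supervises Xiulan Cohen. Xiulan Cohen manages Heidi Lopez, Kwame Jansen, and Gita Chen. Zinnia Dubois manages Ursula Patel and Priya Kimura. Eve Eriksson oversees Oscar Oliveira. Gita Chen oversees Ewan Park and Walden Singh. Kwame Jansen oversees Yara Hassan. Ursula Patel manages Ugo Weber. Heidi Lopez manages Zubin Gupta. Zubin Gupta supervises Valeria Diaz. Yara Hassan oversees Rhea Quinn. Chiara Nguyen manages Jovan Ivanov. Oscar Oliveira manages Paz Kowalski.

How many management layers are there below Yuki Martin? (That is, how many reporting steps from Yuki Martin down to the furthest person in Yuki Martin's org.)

7

The longest chain under Yuki Martin runs Yuki Martin → Maya Xu → Dmitri Ishikawa → Maeve Ferrari → Xiulan Cohen → Heidi Lopez → Zubin Gupta → Valeria Diaz, which is 7 levels below Yuki Martin.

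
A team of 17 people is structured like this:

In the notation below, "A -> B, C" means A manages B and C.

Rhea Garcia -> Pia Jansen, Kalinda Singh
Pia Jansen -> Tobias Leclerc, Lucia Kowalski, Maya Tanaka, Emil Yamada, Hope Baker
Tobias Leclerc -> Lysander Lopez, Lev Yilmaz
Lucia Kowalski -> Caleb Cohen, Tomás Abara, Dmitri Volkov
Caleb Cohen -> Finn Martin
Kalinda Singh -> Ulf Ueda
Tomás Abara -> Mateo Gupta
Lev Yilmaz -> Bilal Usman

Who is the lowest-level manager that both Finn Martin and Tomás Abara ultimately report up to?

Finn Martin's chain of managers is Caleb Cohen, Lucia Kowalski, Pia Jansen, Rhea Garcia. Tomás Abara's chain of managers is Lucia Kowalski, Pia Jansen, Rhea Garcia. The first manager that appears in both chains is Lucia Kowalski.

Lucia Kowalski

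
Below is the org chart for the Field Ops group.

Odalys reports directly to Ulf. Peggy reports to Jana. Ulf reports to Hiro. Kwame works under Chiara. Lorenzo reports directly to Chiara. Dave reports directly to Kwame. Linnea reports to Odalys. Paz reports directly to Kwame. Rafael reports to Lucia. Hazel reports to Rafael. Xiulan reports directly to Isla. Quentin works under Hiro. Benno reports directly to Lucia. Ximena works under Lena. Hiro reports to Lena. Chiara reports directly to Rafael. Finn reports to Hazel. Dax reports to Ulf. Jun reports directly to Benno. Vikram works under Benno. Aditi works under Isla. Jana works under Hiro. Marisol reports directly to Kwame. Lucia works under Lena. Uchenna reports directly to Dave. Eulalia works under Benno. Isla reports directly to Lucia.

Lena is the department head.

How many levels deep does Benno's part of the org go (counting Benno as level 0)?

The longest chain under Benno runs Benno → Vikram, which is 1 level below Benno.

1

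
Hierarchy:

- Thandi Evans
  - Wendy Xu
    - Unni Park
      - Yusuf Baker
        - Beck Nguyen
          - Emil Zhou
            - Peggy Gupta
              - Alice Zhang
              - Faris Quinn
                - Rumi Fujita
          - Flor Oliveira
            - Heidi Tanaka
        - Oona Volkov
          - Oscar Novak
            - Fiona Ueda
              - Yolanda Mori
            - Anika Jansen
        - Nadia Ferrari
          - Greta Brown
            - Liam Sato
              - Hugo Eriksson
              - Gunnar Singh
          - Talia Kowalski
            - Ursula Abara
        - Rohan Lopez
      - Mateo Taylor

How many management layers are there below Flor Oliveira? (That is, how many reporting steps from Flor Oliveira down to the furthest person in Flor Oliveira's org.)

1

The longest chain under Flor Oliveira runs Flor Oliveira → Heidi Tanaka, which is 1 level below Flor Oliveira.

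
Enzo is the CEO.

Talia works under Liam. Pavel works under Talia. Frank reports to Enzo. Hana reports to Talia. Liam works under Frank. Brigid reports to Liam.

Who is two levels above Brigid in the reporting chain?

Frank

Brigid reports to Liam, and Liam reports to Frank. So Brigid's skip-level manager is Frank.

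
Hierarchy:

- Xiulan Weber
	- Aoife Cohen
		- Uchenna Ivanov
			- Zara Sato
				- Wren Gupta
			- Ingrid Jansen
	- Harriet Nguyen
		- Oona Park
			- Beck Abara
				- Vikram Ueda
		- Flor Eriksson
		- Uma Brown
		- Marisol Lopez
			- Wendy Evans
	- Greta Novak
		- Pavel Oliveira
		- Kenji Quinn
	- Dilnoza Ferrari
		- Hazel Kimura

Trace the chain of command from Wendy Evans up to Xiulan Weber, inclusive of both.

Wendy Evans -> Marisol Lopez -> Harriet Nguyen -> Xiulan Weber

Wendy Evans reports to Marisol Lopez. Marisol Lopez reports to Harriet Nguyen. Harriet Nguyen reports to Xiulan Weber. Xiulan Weber is at the top.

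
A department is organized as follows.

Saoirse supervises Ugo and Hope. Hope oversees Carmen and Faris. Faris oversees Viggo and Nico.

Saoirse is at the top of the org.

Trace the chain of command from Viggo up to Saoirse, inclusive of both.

Viggo -> Faris -> Hope -> Saoirse

Viggo reports to Faris. Faris reports to Hope. Hope reports to Saoirse. Saoirse is at the top.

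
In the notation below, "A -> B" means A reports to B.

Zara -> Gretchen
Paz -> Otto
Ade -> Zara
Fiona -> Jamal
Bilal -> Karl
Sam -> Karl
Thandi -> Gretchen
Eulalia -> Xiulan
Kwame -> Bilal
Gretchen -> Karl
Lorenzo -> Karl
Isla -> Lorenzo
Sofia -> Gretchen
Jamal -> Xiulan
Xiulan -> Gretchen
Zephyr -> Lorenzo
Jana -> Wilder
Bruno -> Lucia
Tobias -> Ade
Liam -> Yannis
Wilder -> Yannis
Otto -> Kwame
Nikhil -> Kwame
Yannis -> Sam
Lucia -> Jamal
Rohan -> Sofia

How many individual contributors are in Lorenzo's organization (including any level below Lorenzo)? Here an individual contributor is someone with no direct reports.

The people in Lorenzo's organization with no one reporting to them are Zephyr, Isla. That is 2.

2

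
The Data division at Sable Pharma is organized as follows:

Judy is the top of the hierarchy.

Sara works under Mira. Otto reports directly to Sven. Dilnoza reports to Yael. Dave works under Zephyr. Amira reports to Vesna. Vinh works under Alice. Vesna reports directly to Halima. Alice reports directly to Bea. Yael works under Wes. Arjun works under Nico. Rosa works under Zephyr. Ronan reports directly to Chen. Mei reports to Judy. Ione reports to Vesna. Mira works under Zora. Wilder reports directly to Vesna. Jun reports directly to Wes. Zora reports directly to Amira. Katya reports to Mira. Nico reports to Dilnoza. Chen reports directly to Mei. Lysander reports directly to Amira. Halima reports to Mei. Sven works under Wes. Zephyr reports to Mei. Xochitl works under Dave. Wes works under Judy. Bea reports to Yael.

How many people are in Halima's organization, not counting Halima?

Halima directly manages Vesna. Under Vesna: Wilder, Amira, Lysander, Zora, Mira, Katya, Sara, Ione (8). That's 9 in total.

9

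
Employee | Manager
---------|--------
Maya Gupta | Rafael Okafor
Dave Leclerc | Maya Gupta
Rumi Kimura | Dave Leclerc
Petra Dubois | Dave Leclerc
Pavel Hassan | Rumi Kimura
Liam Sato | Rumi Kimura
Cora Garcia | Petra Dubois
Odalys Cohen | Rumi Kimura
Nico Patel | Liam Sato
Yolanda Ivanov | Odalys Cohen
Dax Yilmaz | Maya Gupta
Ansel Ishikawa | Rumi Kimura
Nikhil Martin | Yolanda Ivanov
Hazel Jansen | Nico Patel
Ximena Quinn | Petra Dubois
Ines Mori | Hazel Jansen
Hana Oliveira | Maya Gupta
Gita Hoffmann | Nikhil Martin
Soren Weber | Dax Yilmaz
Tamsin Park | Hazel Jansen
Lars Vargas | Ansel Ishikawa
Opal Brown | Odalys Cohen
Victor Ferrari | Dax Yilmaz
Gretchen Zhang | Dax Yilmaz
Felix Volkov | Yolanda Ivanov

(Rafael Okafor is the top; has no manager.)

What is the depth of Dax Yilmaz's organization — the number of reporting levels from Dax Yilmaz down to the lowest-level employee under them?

The longest chain under Dax Yilmaz runs Dax Yilmaz → Gretchen Zhang, which is 1 level below Dax Yilmaz.

1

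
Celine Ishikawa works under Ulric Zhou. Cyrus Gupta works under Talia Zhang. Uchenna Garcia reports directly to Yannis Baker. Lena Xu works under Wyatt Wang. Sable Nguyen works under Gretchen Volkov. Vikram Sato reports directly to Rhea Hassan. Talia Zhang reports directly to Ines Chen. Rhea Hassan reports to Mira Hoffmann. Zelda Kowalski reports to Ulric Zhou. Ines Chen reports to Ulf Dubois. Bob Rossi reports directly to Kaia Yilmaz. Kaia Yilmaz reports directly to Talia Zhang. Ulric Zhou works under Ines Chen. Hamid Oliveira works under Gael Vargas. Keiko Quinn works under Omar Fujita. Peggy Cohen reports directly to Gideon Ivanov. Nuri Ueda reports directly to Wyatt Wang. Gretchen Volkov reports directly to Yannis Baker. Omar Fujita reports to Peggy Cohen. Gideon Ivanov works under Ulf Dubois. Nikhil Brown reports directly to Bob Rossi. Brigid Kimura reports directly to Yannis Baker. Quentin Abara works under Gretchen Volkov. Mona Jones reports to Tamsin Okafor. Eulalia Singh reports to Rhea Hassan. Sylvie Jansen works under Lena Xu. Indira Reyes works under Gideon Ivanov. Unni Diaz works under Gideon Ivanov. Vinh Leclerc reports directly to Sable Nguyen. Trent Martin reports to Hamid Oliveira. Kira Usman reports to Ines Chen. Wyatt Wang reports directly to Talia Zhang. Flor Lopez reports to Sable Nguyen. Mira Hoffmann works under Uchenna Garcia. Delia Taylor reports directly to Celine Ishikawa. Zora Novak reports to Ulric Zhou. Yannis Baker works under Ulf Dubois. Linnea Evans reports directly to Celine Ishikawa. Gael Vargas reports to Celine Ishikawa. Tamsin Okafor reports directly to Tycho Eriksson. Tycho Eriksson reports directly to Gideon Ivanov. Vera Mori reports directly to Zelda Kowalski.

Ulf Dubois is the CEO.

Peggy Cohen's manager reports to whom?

Peggy Cohen reports to Gideon Ivanov, and Gideon Ivanov reports to Ulf Dubois. So Peggy Cohen's skip-level manager is Ulf Dubois.

Ulf Dubois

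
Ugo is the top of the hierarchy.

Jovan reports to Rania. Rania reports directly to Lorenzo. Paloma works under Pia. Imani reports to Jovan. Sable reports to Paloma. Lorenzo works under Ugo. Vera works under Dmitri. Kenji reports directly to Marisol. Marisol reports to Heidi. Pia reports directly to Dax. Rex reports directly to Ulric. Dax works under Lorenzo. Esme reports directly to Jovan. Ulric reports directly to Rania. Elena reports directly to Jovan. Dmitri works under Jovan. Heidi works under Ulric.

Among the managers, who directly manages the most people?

Direct-report counts: Ugo has 1; Lorenzo has 2; Dax has 1; Pia has 1; Paloma has 1; Rania has 2; Ulric has 2; Heidi has 1; Marisol has 1; Jovan has 4; Dmitri has 1. The largest is 4, held by Jovan.

Jovan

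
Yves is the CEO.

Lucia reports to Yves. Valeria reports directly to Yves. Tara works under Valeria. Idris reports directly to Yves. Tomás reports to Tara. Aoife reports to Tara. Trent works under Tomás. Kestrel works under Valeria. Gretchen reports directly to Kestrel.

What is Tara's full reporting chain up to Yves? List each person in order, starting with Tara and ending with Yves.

Tara -> Valeria -> Yves

Tara reports to Valeria. Valeria reports to Yves. Yves is at the top.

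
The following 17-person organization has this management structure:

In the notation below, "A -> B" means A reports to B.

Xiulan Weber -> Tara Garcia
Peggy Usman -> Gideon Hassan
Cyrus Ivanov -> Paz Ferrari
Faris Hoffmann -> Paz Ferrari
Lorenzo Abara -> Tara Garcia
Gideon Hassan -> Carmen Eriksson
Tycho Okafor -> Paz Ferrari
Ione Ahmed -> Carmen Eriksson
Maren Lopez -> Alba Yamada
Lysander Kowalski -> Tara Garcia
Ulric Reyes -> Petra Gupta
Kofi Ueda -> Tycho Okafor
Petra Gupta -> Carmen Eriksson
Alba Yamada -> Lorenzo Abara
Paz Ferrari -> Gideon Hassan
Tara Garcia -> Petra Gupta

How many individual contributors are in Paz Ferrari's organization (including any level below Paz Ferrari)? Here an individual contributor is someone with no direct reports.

The people in Paz Ferrari's organization with no one reporting to them are Faris Hoffmann, Cyrus Ivanov, Kofi Ueda. That is 3.

3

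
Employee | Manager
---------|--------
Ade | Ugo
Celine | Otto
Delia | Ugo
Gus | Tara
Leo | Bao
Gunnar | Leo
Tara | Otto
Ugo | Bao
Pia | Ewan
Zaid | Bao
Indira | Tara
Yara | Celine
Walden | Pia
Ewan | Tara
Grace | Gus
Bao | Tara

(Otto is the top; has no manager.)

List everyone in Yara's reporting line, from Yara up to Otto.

Yara -> Celine -> Otto

Yara reports to Celine. Celine reports to Otto. Otto is at the top.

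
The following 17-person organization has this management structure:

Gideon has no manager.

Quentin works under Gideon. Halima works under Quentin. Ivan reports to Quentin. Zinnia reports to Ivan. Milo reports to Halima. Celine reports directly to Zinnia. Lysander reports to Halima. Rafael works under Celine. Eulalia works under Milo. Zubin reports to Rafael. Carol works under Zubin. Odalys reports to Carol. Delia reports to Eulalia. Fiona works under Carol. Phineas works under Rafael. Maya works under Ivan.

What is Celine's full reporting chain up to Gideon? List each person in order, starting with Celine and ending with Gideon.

Celine reports to Zinnia. Zinnia reports to Ivan. Ivan reports to Quentin. Quentin reports to Gideon. Gideon is at the top.

Celine -> Zinnia -> Ivan -> Quentin -> Gideon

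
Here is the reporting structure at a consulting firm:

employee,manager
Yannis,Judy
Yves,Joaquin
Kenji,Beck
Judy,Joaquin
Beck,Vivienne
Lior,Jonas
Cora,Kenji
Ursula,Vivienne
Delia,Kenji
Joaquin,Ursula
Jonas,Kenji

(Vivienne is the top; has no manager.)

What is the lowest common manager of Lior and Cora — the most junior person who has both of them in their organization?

Lior's chain of managers is Jonas, Kenji, Beck, Vivienne. Cora's chain of managers is Kenji, Beck, Vivienne. The first manager that appears in both chains is Kenji.

Kenji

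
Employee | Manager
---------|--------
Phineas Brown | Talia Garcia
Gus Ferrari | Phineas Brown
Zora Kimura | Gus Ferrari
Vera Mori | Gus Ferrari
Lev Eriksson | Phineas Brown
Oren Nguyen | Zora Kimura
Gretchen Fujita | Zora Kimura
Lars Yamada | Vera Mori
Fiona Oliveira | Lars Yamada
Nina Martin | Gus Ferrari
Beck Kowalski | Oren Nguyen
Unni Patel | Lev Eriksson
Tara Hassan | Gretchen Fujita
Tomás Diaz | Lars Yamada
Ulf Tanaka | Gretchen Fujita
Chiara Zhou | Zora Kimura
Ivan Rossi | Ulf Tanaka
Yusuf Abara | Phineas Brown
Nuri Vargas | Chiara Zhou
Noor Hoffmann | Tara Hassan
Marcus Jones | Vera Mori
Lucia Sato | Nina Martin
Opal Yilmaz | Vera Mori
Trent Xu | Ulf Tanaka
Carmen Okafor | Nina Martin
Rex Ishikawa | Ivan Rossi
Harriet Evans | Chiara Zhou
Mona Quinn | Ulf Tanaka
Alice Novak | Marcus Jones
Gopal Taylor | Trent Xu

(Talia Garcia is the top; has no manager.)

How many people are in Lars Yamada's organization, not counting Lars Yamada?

2

Lars Yamada directly manages Fiona Oliveira, Tomás Diaz. Fiona Oliveira has no reports. Tomás Diaz has no reports. So Lars Yamada's organization is 2 direct reports plus everyone under them: 1 + 1 = 2.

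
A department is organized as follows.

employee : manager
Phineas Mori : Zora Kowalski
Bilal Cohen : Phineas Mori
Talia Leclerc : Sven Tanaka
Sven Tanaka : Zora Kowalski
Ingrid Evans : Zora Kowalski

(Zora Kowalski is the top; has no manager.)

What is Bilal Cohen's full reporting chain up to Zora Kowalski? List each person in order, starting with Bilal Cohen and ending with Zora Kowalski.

Bilal Cohen -> Phineas Mori -> Zora Kowalski

Bilal Cohen reports to Phineas Mori. Phineas Mori reports to Zora Kowalski. Zora Kowalski is at the top.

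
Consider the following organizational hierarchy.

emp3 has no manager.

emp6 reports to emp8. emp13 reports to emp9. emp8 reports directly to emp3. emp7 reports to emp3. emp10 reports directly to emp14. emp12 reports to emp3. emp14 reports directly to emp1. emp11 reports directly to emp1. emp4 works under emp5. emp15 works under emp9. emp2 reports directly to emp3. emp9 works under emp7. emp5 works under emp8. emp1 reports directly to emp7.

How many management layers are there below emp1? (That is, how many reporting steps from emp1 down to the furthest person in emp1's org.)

2

The longest chain under emp1 runs emp1 → emp14 → emp10, which is 2 levels below emp1.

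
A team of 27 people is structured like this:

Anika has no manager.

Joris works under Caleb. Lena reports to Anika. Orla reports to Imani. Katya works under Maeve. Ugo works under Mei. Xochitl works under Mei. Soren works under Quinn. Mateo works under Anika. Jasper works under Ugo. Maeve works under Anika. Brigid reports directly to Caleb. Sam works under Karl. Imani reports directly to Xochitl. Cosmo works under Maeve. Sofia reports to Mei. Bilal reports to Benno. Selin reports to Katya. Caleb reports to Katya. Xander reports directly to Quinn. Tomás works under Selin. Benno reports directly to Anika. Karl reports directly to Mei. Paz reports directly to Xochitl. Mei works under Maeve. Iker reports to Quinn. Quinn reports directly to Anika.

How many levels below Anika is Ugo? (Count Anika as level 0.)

Chain from Ugo up to Anika: Ugo → Mei → Maeve → Anika. That is 3 steps up, so Ugo is 3 levels below Anika.

3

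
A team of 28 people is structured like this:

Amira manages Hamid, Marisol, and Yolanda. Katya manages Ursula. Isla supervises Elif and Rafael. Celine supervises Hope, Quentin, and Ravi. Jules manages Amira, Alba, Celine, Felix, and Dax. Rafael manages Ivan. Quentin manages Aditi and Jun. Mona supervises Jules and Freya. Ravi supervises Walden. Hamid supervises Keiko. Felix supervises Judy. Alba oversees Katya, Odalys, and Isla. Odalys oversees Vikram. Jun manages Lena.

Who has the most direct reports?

Direct-report counts: Mona has 2; Jules has 5; Felix has 1; Celine has 3; Ravi has 1; Quentin has 2; Jun has 1; Amira has 3; Hamid has 1; Alba has 3; Katya has 1; Isla has 2; Rafael has 1; Odalys has 1. The largest is 5, held by Jules.

Jules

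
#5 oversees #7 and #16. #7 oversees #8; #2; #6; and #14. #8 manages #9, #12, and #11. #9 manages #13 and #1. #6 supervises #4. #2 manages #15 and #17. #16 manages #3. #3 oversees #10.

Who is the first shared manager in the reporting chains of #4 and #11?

#4's chain of managers is #6, #7, #5. #11's chain of managers is #8, #7, #5. The first manager that appears in both chains is #7.

#7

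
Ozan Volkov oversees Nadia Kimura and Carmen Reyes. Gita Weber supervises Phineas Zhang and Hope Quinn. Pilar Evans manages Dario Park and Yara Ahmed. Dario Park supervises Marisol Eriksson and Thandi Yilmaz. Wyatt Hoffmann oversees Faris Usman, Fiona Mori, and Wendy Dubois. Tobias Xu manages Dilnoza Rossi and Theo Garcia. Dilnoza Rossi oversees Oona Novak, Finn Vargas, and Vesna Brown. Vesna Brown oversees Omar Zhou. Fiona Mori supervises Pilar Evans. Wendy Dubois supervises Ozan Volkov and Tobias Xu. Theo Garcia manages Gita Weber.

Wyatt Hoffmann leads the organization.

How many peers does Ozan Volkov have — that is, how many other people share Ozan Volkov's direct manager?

1

Ozan Volkov reports to Wendy Dubois. Wendy Dubois's other direct reports are Tobias Xu — 1 peer.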